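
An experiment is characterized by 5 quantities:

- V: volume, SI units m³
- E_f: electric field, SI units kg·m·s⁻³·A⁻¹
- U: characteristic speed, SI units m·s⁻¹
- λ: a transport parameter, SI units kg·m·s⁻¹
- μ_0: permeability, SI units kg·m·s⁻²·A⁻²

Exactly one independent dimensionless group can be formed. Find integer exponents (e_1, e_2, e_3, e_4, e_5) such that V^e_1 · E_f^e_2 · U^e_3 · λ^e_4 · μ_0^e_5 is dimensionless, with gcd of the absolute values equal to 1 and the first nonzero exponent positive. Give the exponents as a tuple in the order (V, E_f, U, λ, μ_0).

(1, 2, -3, -1, -1)

M: e_1·(0) + e_2·(1) + e_3·(0) + e_4·(1) + e_5·(1) = 0
L: e_1·(3) + e_2·(1) + e_3·(1) + e_4·(1) + e_5·(1) = 0
T: e_1·(0) + e_2·(-3) + e_3·(-1) + e_4·(-1) + e_5·(-2) = 0
I: e_1·(0) + e_2·(-1) + e_3·(0) + e_4·(0) + e_5·(-2) = 0
Solving this homogeneous linear system for the smallest-integer solution (first nonzero entry positive) gives (1, 2, -3, -1, -1).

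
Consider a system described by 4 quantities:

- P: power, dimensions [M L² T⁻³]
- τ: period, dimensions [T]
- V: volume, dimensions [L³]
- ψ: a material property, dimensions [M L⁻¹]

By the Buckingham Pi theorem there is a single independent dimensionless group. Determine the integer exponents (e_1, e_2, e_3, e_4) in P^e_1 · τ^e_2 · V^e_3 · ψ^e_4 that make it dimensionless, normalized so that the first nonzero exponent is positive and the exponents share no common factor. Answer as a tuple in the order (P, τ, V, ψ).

(1, 3, -1, -1)

M: e_1·(1) + e_2·(0) + e_3·(0) + e_4·(1) = 0
L: e_1·(2) + e_2·(0) + e_3·(3) + e_4·(-1) = 0
T: e_1·(-3) + e_2·(1) + e_3·(0) + e_4·(0) = 0
Solving this homogeneous linear system for the smallest-integer solution (first nonzero entry positive) gives (1, 3, -1, -1).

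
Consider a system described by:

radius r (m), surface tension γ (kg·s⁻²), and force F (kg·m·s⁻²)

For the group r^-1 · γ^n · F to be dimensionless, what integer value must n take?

Balance the M exponent: (1)·n from γ, plus −(0) + (1) = 1 from the rest, must sum to zero.
n + 1 = 0, so n = -1.

-1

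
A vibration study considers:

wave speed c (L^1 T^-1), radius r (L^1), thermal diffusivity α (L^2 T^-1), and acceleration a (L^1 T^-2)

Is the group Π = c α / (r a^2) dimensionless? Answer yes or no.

no

Sum the exponent of each base dimension across the product:
  L: [c]_L − [r]_L + [α]_L − 2·[a]_L = (1) − (1) + (2) − 2·(1) = 0
  T: [c]_T − [r]_T + [α]_T − 2·[a]_T = (-1) − (0) + (-1) − 2·(-2) = 2
Net dimensions [T²] ≠ [1] — not dimensionless.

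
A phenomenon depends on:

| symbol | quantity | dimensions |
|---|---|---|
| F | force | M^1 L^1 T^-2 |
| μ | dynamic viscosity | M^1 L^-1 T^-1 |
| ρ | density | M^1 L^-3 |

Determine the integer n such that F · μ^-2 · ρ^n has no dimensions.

Balance the M exponent: (1)·n from ρ, plus (1) − 2·(1) = -1 from the rest, must sum to zero.
n − 1 = 0, so n = 1.

1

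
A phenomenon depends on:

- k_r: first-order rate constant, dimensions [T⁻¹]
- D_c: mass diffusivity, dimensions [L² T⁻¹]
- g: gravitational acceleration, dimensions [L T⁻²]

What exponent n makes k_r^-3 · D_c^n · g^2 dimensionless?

Balance the L exponent: (2)·n from D_c, plus −3·(0) + 2·(1) = 2 from the rest, must sum to zero.
2n + 2 = 0, so n = -1.

-1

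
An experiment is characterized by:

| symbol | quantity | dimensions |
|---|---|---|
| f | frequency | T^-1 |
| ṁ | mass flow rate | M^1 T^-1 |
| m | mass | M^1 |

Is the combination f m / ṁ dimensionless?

yes

Sum the exponent of each base dimension across the product:
  M: [f]_M − [ṁ]_M + [m]_M = (0) − (1) + (1) = 0
  L: [f]_L − [ṁ]_L + [m]_L = (0) − (0) + (0) = 0
  T: [f]_T − [ṁ]_T + [m]_T = (-1) − (-1) + (0) = 0
  N: [f]_N − [ṁ]_N + [m]_N = (0) − (0) + (0) = 0
All base exponents vanish — dimensionless.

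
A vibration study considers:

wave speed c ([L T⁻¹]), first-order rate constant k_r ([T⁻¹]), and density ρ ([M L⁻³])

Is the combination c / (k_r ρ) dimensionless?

no

Sum the exponent of each base dimension across the product:
  M: [c]_M − [k_r]_M − [ρ]_M = (0) − (0) − (1) = -1
  L: [c]_L − [k_r]_L − [ρ]_L = (1) − (0) − (-3) = 4
  T: [c]_T − [k_r]_T − [ρ]_T = (-1) − (-1) − (0) = 0
Net dimensions [M⁻¹ L⁴] ≠ [1] — not dimensionless.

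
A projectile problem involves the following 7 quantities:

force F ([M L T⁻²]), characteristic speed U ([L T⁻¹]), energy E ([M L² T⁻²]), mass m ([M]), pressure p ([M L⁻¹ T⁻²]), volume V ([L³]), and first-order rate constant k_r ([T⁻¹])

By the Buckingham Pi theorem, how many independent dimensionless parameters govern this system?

4

There are 7 variables and 3 base dimensions (M, L, T).
The dimension matrix has rank 3.
Independent dimensionless groups: 7 − 3 = 4.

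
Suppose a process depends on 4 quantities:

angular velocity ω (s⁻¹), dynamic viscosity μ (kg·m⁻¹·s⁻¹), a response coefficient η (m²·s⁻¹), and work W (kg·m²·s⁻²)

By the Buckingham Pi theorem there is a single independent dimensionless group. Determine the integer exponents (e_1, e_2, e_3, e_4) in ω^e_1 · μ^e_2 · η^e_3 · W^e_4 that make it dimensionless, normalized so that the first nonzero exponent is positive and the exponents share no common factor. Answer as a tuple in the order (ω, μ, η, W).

M: e_1·(0) + e_2·(1) + e_3·(0) + e_4·(1) = 0
L: e_1·(0) + e_2·(-1) + e_3·(2) + e_4·(2) = 0
T: e_1·(-1) + e_2·(-1) + e_3·(-1) + e_4·(-2) = 0
Solving this homogeneous linear system for the smallest-integer solution (first nonzero entry positive) gives (1, -2, -3, 2).

(1, -2, -3, 2)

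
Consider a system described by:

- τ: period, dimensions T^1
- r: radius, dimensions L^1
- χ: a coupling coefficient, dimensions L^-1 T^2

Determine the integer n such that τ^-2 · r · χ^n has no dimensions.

Balance the L exponent: (-1)·n from χ, plus −2·(0) + (1) = 1 from the rest, must sum to zero.
−n + 1 = 0, so n = 1.

1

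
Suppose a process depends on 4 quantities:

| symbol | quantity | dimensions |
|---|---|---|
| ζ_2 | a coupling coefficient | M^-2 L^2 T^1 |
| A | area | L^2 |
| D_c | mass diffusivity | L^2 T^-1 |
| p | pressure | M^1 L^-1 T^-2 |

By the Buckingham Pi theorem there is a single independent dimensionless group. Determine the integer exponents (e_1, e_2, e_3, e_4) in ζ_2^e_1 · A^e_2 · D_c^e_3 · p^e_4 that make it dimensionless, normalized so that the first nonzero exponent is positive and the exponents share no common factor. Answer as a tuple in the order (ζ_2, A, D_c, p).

M: e_1·(-2) + e_2·(0) + e_3·(0) + e_4·(1) = 0
L: e_1·(2) + e_2·(2) + e_3·(2) + e_4·(-1) = 0
T: e_1·(1) + e_2·(0) + e_3·(-1) + e_4·(-2) = 0
Solving this homogeneous linear system for the smallest-integer solution (first nonzero entry positive) gives (1, 3, -3, 2).

(1, 3, -3, 2)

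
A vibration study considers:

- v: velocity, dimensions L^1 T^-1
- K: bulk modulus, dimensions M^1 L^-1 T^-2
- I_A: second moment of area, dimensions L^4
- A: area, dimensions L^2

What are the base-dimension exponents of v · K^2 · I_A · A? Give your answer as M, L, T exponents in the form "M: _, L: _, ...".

Collect each base-dimension exponent across the product:
  M: (0) + 2·(1) + (0) + (0) = 2
  L: (1) + 2·(-1) + (4) + (2) = 5
  T: (-1) + 2·(-2) + (0) + (0) = -5
So the dimensions are [M² L⁵ T⁻⁵].

M: 2, L: 5, T: -5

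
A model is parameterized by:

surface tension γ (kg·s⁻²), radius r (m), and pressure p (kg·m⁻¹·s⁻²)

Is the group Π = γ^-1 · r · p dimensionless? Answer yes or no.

yes

Sum the exponent of each base dimension across the product:
  M: −[γ]_M + [r]_M + [p]_M = −(1) + (0) + (1) = 0
  L: −[γ]_L + [r]_L + [p]_L = −(0) + (1) + (-1) = 0
  T: −[γ]_T + [r]_T + [p]_T = −(-2) + (0) + (-2) = 0
All base exponents vanish — dimensionless.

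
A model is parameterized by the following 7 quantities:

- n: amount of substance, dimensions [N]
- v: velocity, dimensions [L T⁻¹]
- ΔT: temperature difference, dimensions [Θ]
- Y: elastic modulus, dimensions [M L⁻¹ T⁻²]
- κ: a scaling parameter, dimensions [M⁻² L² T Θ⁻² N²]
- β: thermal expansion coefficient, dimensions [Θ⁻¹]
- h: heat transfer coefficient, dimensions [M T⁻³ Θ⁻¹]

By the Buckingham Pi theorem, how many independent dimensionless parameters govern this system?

2

There are 7 variables and 5 base dimensions (M, L, T, Θ, N).
The dimension matrix has rank 5.
Independent dimensionless groups: 7 − 5 = 2.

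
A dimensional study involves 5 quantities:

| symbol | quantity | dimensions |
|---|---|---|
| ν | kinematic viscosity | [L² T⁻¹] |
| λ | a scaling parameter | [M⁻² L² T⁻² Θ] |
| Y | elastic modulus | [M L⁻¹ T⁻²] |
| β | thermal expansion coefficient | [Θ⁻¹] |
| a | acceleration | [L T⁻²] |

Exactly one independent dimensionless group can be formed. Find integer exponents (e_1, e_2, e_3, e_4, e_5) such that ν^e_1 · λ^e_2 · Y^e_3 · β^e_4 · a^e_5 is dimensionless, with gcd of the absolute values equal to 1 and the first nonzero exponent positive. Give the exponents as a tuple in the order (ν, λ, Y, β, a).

M: e_1·(0) + e_2·(-2) + e_3·(1) + e_4·(0) + e_5·(0) = 0
L: e_1·(2) + e_2·(2) + e_3·(-1) + e_4·(0) + e_5·(1) = 0
T: e_1·(-1) + e_2·(-2) + e_3·(-2) + e_4·(0) + e_5·(-2) = 0
Θ: e_1·(0) + e_2·(1) + e_3·(0) + e_4·(-1) + e_5·(0) = 0
Solving this homogeneous linear system for the smallest-integer solution (first nonzero entry positive) gives (2, 1, 2, 1, -4).

(2, 1, 2, 1, -4)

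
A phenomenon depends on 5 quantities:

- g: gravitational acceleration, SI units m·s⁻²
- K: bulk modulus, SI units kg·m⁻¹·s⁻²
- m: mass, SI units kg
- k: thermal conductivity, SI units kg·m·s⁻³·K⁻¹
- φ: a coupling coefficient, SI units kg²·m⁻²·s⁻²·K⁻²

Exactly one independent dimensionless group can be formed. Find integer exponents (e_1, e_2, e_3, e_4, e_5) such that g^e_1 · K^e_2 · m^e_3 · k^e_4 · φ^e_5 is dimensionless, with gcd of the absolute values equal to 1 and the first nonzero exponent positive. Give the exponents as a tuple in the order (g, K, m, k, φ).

M: e_1·(0) + e_2·(1) + e_3·(1) + e_4·(1) + e_5·(2) = 0
L: e_1·(1) + e_2·(-1) + e_3·(0) + e_4·(1) + e_5·(-2) = 0
T: e_1·(-2) + e_2·(-2) + e_3·(0) + e_4·(-3) + e_5·(-2) = 0
Θ: e_1·(0) + e_2·(0) + e_3·(0) + e_4·(-1) + e_5·(-2) = 0
Solving this homogeneous linear system for the smallest-integer solution (first nonzero entry positive) gives (3, -1, 1, -2, 1).

(3, -1, 1, -2, 1)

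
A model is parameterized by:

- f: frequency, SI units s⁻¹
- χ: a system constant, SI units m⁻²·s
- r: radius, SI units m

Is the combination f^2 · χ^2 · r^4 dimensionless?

Sum the exponent of each base dimension across the product:
  L: 2·[f]_L + 2·[χ]_L + 4·[r]_L = 2·(0) + 2·(-2) + 4·(1) = 0
  T: 2·[f]_T + 2·[χ]_T + 4·[r]_T = 2·(-1) + 2·(1) + 4·(0) = 0
All base exponents vanish — dimensionless.

yes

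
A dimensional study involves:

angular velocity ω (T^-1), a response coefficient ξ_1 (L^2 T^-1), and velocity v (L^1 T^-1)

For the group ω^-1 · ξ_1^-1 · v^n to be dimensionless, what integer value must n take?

Balance the L exponent: (1)·n from v, plus −(0) − (2) = -2 from the rest, must sum to zero.
n − 2 = 0, so n = 2.

2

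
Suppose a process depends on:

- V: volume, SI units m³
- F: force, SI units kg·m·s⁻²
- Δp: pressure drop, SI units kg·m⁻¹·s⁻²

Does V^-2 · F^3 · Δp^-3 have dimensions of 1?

yes

Sum the exponent of each base dimension across the product:
  M: −2·[V]_M + 3·[F]_M − 3·[Δp]_M = −2·(0) + 3·(1) − 3·(1) = 0
  L: −2·[V]_L + 3·[F]_L − 3·[Δp]_L = −2·(3) + 3·(1) − 3·(-1) = 0
  T: −2·[V]_T + 3·[F]_T − 3·[Δp]_T = −2·(0) + 3·(-2) − 3·(-2) = 0
  N: −2·[V]_N + 3·[F]_N − 3·[Δp]_N = −2·(0) + 3·(0) − 3·(0) = 0
All base exponents vanish — dimensionless.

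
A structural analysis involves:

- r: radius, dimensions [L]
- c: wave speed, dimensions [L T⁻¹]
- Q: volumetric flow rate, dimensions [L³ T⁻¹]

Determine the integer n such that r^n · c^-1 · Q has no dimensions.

Balance the L exponent: (1)·n from r, plus −(1) + (3) = 2 from the rest, must sum to zero.
n + 2 = 0, so n = -2.

-2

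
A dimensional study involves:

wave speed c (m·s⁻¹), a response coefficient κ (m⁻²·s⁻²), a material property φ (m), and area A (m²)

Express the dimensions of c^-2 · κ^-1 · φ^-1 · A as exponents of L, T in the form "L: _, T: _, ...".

Collect each base-dimension exponent across the product:
  L: −2·(1) − (-2) − (1) + (2) = 1
  T: −2·(-1) − (-2) − (0) + (0) = 4
So the dimensions are [L T⁴].

L: 1, T: 4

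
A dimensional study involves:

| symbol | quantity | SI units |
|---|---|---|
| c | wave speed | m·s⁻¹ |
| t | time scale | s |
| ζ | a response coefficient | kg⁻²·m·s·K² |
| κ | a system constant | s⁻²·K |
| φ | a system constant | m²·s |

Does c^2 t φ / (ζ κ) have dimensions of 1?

Sum the exponent of each base dimension across the product:
  M: 2·[c]_M + [t]_M − [ζ]_M − [κ]_M + [φ]_M = 2·(0) + (0) − (-2) − (0) + (0) = 2
  L: 2·[c]_L + [t]_L − [ζ]_L − [κ]_L + [φ]_L = 2·(1) + (0) − (1) − (0) + (2) = 3
  T: 2·[c]_T + [t]_T − [ζ]_T − [κ]_T + [φ]_T = 2·(-1) + (1) − (1) − (-2) + (1) = 1
  Θ: 2·[c]_Θ + [t]_Θ − [ζ]_Θ − [κ]_Θ + [φ]_Θ = 2·(0) + (0) − (2) − (1) + (0) = -3
Net dimensions [M² L³ T Θ⁻³] ≠ [1] — not dimensionless.

no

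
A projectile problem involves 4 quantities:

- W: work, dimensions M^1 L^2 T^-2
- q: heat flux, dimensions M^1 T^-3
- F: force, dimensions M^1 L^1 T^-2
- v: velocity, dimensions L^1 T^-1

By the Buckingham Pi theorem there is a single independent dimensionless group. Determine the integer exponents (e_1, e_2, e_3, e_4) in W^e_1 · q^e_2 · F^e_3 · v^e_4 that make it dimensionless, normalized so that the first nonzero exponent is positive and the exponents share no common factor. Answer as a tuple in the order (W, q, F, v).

M: e_1·(1) + e_2·(1) + e_3·(1) + e_4·(0) = 0
L: e_1·(2) + e_2·(0) + e_3·(1) + e_4·(1) = 0
T: e_1·(-2) + e_2·(-3) + e_3·(-2) + e_4·(-1) = 0
Solving this homogeneous linear system for the smallest-integer solution (first nonzero entry positive) gives (2, 1, -3, -1).

(2, 1, -3, -1)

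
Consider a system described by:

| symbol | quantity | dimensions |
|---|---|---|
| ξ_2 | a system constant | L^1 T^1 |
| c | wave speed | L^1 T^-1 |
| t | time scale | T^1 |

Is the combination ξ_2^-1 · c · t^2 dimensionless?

yes

Sum the exponent of each base dimension across the product:
  L: −[ξ_2]_L + [c]_L + 2·[t]_L = −(1) + (1) + 2·(0) = 0
  T: −[ξ_2]_T + [c]_T + 2·[t]_T = −(1) + (-1) + 2·(1) = 0
All base exponents vanish — dimensionless.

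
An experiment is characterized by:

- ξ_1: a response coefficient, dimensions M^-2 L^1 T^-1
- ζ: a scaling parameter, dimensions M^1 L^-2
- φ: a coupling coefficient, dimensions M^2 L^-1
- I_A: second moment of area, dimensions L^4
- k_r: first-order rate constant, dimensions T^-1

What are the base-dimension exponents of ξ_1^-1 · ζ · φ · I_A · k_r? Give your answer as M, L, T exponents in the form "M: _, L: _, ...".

Collect each base-dimension exponent across the product:
  M: −(-2) + (1) + (2) + (0) + (0) = 5
  L: −(1) + (-2) + (-1) + (4) + (0) = 0
  T: −(-1) + (0) + (0) + (0) + (-1) = 0
So the dimensions are [M⁵].

M: 5, L: 0, T: 0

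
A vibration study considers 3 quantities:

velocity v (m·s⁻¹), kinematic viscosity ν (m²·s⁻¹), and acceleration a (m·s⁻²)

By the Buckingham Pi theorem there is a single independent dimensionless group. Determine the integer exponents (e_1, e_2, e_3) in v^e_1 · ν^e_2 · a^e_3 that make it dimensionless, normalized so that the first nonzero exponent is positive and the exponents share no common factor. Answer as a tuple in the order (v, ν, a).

L: e_1·(1) + e_2·(2) + e_3·(1) = 0
T: e_1·(-1) + e_2·(-1) + e_3·(-2) = 0
Solving this homogeneous linear system for the smallest-integer solution (first nonzero entry positive) gives (3, -1, -1).

(3, -1, -1)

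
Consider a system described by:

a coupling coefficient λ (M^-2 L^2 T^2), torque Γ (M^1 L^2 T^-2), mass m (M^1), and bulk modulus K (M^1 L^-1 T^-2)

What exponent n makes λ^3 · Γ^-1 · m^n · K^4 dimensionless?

Balance the M exponent: (1)·n from m, plus 3·(-2) − (1) + 4·(1) = -3 from the rest, must sum to zero.
n − 3 = 0, so n = 3.

3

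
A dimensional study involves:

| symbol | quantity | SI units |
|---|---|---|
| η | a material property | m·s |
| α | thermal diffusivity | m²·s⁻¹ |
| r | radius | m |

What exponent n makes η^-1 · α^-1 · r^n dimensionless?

3

Balance the L exponent: (1)·n from r, plus −(1) − (2) = -3 from the rest, must sum to zero.
n − 3 = 0, so n = 3.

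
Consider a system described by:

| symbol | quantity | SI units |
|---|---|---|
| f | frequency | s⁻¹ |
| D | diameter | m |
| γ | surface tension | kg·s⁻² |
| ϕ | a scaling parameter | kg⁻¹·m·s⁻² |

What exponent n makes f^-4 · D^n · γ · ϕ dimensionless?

-1

Balance the L exponent: (1)·n from D, plus −4·(0) + (0) + (1) = 1 from the rest, must sum to zero.
n + 1 = 0, so n = -1.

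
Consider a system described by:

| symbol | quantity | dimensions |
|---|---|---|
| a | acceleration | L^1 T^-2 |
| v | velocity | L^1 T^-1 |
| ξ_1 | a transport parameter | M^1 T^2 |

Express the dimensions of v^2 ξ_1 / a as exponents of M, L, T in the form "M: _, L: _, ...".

Collect each base-dimension exponent across the product:
  M: −(0) + 2·(0) + (1) = 1
  L: −(1) + 2·(1) + (0) = 1
  T: −(-2) + 2·(-1) + (2) = 2
So the dimensions are [M L T²].

M: 1, L: 1, T: 2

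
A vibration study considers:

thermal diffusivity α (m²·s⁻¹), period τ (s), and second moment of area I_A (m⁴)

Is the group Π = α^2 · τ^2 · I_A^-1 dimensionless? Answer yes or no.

Sum the exponent of each base dimension across the product:
  L: 2·[α]_L + 2·[τ]_L − [I_A]_L = 2·(2) + 2·(0) − (4) = 0
  T: 2·[α]_T + 2·[τ]_T − [I_A]_T = 2·(-1) + 2·(1) − (0) = 0
All base exponents vanish — dimensionless.

yes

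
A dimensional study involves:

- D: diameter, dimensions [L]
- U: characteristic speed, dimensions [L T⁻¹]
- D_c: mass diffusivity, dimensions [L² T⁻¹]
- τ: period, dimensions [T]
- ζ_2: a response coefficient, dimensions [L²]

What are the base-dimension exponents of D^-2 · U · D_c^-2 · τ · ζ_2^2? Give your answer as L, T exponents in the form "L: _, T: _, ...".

L: -1, T: 2

Collect each base-dimension exponent across the product:
  L: −2·(1) + (1) − 2·(2) + (0) + 2·(2) = -1
  T: −2·(0) + (-1) − 2·(-1) + (1) + 2·(0) = 2
So the dimensions are [L⁻¹ T²].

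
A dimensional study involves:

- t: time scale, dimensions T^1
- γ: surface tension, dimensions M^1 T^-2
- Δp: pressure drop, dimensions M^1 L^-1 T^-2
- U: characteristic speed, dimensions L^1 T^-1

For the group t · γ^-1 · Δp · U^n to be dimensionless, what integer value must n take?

Balance the L exponent: (1)·n from U, plus (0) − (0) + (-1) = -1 from the rest, must sum to zero.
n − 1 = 0, so n = 1.

1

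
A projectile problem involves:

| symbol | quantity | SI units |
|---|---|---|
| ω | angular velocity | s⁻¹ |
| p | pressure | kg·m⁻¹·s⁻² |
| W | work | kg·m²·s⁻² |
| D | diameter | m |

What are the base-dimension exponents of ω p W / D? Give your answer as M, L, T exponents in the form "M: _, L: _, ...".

M: 2, L: 0, T: -5

Collect each base-dimension exponent across the product:
  M: (0) + (1) + (1) − (0) = 2
  L: (0) + (-1) + (2) − (1) = 0
  T: (-1) + (-2) + (-2) − (0) = -5
So the dimensions are [M² T⁻⁵].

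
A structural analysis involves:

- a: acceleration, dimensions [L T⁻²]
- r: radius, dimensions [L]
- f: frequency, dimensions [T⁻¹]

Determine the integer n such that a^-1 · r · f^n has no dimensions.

Balance the T exponent: (-1)·n from f, plus −(-2) + (0) = 2 from the rest, must sum to zero.
−n + 2 = 0, so n = 2.

2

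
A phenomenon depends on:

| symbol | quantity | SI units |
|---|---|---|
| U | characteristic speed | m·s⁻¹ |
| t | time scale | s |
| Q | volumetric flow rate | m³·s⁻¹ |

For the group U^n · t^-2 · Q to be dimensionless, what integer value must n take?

Balance the L exponent: (1)·n from U, plus −2·(0) + (3) = 3 from the rest, must sum to zero.
n + 3 = 0, so n = -3.

-3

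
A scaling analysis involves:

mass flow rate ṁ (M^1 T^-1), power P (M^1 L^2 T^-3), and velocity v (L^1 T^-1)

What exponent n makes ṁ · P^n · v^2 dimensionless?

Balance the M exponent: (1)·n from P, plus (1) + 2·(0) = 1 from the rest, must sum to zero.
n + 1 = 0, so n = -1.

-1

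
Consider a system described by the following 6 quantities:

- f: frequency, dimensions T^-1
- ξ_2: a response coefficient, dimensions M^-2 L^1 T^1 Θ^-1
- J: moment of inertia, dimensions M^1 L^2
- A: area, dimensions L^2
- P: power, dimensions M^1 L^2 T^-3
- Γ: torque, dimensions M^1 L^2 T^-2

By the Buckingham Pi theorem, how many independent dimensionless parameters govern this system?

There are 6 variables and 4 base dimensions (M, L, T, Θ).
The dimension matrix has rank 4.
Independent dimensionless groups: 6 − 4 = 2.

2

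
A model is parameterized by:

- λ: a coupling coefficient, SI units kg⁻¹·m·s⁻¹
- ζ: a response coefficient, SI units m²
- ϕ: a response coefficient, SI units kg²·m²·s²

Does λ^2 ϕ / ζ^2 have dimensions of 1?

Sum the exponent of each base dimension across the product:
  M: 2·[λ]_M − 2·[ζ]_M + [ϕ]_M = 2·(-1) − 2·(0) + (2) = 0
  L: 2·[λ]_L − 2·[ζ]_L + [ϕ]_L = 2·(1) − 2·(2) + (2) = 0
  T: 2·[λ]_T − 2·[ζ]_T + [ϕ]_T = 2·(-1) − 2·(0) + (2) = 0
All base exponents vanish — dimensionless.

yes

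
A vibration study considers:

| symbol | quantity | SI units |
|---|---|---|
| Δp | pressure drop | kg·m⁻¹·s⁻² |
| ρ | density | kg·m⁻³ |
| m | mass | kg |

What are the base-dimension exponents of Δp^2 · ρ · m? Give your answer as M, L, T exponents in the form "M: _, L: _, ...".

M: 4, L: -5, T: -4

Collect each base-dimension exponent across the product:
  M: 2·(1) + (1) + (1) = 4
  L: 2·(-1) + (-3) + (0) = -5
  T: 2·(-2) + (0) + (0) = -4
So the dimensions are [M⁴ L⁻⁵ T⁻⁴].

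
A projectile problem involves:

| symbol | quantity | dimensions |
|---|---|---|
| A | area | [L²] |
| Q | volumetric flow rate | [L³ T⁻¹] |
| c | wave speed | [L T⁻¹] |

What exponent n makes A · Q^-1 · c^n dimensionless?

1

Balance the L exponent: (1)·n from c, plus (2) − (3) = -1 from the rest, must sum to zero.
n − 1 = 0, so n = 1.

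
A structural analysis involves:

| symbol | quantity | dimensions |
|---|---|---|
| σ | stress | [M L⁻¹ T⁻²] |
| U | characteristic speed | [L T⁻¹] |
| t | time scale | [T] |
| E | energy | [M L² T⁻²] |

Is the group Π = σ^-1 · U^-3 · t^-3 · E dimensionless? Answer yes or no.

Sum the exponent of each base dimension across the product:
  M: −[σ]_M − 3·[U]_M − 3·[t]_M + [E]_M = −(1) − 3·(0) − 3·(0) + (1) = 0
  L: −[σ]_L − 3·[U]_L − 3·[t]_L + [E]_L = −(-1) − 3·(1) − 3·(0) + (2) = 0
  T: −[σ]_T − 3·[U]_T − 3·[t]_T + [E]_T = −(-2) − 3·(-1) − 3·(1) + (-2) = 0
All base exponents vanish — dimensionless.

yes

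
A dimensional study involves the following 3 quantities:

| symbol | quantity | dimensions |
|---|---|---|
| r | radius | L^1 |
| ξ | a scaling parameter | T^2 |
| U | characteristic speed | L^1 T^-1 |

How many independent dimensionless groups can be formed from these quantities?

There are 3 variables and 2 base dimensions (L, T).
The dimension matrix has rank 2.
Independent dimensionless groups: 3 − 2 = 1.

1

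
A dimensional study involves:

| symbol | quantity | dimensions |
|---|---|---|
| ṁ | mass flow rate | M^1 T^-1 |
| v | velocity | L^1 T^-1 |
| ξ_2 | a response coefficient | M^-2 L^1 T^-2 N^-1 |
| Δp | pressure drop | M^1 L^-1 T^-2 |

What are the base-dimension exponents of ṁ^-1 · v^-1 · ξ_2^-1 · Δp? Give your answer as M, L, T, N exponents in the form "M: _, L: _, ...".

M: 2, L: -3, T: 2, N: 1

Collect each base-dimension exponent across the product:
  M: −(1) − (0) − (-2) + (1) = 2
  L: −(0) − (1) − (1) + (-1) = -3
  T: −(-1) − (-1) − (-2) + (-2) = 2
  N: −(0) − (0) − (-1) + (0) = 1
So the dimensions are [M² L⁻³ T² N].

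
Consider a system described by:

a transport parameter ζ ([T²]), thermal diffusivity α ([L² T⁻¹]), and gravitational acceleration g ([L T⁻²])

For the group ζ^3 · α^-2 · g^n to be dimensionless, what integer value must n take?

Balance the L exponent: (1)·n from g, plus 3·(0) − 2·(2) = -4 from the rest, must sum to zero.
n − 4 = 0, so n = 4.

4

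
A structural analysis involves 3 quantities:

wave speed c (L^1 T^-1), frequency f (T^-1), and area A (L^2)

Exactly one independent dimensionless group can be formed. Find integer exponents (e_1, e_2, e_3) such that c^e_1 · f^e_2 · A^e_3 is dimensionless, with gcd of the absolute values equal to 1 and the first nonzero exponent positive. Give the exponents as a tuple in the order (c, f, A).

L: e_1·(1) + e_2·(0) + e_3·(2) = 0
T: e_1·(-1) + e_2·(-1) + e_3·(0) = 0
Solving this homogeneous linear system for the smallest-integer solution (first nonzero entry positive) gives (2, -2, -1).

(2, -2, -1)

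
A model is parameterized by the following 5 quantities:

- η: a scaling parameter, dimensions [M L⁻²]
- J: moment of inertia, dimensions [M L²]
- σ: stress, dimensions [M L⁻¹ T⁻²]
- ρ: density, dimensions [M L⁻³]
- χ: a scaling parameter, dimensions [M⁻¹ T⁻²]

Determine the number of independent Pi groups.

There are 5 variables and 3 base dimensions (M, L, T).
The dimension matrix has rank 3.
Independent dimensionless groups: 5 − 3 = 2.

2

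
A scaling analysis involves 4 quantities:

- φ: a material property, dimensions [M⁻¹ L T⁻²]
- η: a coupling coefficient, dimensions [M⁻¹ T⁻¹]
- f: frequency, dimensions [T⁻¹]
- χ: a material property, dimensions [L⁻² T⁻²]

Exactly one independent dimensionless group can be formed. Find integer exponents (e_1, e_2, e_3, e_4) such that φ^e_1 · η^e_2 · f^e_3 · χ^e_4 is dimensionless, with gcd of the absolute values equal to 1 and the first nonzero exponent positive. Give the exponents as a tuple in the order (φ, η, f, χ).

M: e_1·(-1) + e_2·(-1) + e_3·(0) + e_4·(0) = 0
L: e_1·(1) + e_2·(0) + e_3·(0) + e_4·(-2) = 0
T: e_1·(-2) + e_2·(-1) + e_3·(-1) + e_4·(-2) = 0
Solving this homogeneous linear system for the smallest-integer solution (first nonzero entry positive) gives (2, -2, -4, 1).

(2, -2, -4, 1)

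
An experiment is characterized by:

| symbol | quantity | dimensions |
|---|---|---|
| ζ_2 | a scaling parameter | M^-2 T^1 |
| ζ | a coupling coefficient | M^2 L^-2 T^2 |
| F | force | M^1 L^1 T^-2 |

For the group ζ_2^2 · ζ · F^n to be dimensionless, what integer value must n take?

Balance the M exponent: (1)·n from F, plus 2·(-2) + (2) = -2 from the rest, must sum to zero.
n − 2 = 0, so n = 2.

2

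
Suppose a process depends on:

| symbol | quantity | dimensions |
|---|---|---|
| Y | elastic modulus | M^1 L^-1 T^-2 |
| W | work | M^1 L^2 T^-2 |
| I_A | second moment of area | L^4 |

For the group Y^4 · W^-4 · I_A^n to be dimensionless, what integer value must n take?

Balance the L exponent: (4)·n from I_A, plus 4·(-1) − 4·(2) = -12 from the rest, must sum to zero.
4n − 12 = 0, so n = 3.

3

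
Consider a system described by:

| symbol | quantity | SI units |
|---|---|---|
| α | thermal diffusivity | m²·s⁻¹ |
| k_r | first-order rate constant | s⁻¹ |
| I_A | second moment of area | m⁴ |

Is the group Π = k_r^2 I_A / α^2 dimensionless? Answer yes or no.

yes

Sum the exponent of each base dimension across the product:
  M: −2·[α]_M + 2·[k_r]_M + [I_A]_M = −2·(0) + 2·(0) + (0) = 0
  L: −2·[α]_L + 2·[k_r]_L + [I_A]_L = −2·(2) + 2·(0) + (4) = 0
  T: −2·[α]_T + 2·[k_r]_T + [I_A]_T = −2·(-1) + 2·(-1) + (0) = 0
All base exponents vanish — dimensionless.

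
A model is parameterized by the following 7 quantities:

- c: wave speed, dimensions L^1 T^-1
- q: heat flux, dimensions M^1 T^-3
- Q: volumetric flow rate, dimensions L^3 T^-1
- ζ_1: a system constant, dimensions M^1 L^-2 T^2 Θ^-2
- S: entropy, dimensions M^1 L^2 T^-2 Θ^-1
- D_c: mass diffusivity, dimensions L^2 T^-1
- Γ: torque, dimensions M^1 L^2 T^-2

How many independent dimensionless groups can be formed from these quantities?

There are 7 variables and 4 base dimensions (M, L, T, Θ).
The dimension matrix has rank 4.
Independent dimensionless groups: 7 − 4 = 3.

3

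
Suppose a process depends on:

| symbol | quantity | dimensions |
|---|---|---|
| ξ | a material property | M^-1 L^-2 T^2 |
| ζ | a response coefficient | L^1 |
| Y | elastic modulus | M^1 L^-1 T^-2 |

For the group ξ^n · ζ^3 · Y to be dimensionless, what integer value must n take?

1

Balance the M exponent: (-1)·n from ξ, plus 3·(0) + (1) = 1 from the rest, must sum to zero.
−n + 1 = 0, so n = 1.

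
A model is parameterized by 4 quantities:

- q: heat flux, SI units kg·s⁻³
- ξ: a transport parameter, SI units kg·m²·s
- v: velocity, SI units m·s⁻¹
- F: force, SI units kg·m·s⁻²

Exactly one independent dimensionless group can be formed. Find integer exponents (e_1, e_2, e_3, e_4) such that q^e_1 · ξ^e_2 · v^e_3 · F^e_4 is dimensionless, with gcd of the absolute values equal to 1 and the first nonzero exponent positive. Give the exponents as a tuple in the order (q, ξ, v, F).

(2, 1, 1, -3)

M: e_1·(1) + e_2·(1) + e_3·(0) + e_4·(1) = 0
L: e_1·(0) + e_2·(2) + e_3·(1) + e_4·(1) = 0
T: e_1·(-3) + e_2·(1) + e_3·(-1) + e_4·(-2) = 0
Solving this homogeneous linear system for the smallest-integer solution (first nonzero entry positive) gives (2, 1, 1, -3).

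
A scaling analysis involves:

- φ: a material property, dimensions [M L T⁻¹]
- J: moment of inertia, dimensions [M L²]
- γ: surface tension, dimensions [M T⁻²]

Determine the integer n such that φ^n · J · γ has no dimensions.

Balance the M exponent: (1)·n from φ, plus (1) + (1) = 2 from the rest, must sum to zero.
n + 2 = 0, so n = -2.

-2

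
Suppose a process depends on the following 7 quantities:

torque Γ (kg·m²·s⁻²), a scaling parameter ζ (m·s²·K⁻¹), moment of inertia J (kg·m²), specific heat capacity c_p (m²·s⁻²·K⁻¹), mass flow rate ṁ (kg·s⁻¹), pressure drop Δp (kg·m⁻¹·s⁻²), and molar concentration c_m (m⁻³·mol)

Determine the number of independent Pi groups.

2

There are 7 variables and 5 base dimensions (M, L, T, Θ, N).
The dimension matrix has rank 5.
Independent dimensionless groups: 7 − 5 = 2.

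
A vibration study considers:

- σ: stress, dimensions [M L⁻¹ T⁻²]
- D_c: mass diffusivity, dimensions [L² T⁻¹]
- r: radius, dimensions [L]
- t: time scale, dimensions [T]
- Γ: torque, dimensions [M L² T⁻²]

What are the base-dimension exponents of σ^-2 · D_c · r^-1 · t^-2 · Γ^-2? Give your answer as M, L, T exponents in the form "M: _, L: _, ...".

Collect each base-dimension exponent across the product:
  M: −2·(1) + (0) − (0) − 2·(0) − 2·(1) = -4
  L: −2·(-1) + (2) − (1) − 2·(0) − 2·(2) = -1
  T: −2·(-2) + (-1) − (0) − 2·(1) − 2·(-2) = 5
So the dimensions are [M⁻⁴ L⁻¹ T⁵].

M: -4, L: -1, T: 5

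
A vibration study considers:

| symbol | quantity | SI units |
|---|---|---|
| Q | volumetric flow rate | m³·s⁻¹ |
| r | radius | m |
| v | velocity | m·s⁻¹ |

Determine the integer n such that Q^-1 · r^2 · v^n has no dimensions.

1

Balance the L exponent: (1)·n from v, plus −(3) + 2·(1) = -1 from the rest, must sum to zero.
n − 1 = 0, so n = 1.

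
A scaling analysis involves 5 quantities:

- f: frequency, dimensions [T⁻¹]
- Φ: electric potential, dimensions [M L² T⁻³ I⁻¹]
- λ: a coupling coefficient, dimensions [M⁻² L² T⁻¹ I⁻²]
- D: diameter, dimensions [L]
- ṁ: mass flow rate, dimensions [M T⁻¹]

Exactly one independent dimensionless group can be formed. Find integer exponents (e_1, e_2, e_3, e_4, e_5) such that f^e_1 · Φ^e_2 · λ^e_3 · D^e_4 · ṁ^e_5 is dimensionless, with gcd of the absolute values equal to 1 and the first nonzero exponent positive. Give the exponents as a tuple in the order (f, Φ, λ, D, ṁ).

(1, -2, 1, 2, 4)

M: e_1·(0) + e_2·(1) + e_3·(-2) + e_4·(0) + e_5·(1) = 0
L: e_1·(0) + e_2·(2) + e_3·(2) + e_4·(1) + e_5·(0) = 0
T: e_1·(-1) + e_2·(-3) + e_3·(-1) + e_4·(0) + e_5·(-1) = 0
I: e_1·(0) + e_2·(-1) + e_3·(-2) + e_4·(0) + e_5·(0) = 0
Solving this homogeneous linear system for the smallest-integer solution (first nonzero entry positive) gives (1, -2, 1, 2, 4).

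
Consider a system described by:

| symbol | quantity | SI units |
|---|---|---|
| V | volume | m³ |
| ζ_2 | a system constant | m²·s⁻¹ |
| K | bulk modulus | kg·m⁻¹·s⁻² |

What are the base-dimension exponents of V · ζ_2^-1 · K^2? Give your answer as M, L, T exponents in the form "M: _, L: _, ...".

M: 2, L: -1, T: -3

Collect each base-dimension exponent across the product:
  M: (0) − (0) + 2·(1) = 2
  L: (3) − (2) + 2·(-1) = -1
  T: (0) − (-1) + 2·(-2) = -3
So the dimensions are [M² L⁻¹ T⁻³].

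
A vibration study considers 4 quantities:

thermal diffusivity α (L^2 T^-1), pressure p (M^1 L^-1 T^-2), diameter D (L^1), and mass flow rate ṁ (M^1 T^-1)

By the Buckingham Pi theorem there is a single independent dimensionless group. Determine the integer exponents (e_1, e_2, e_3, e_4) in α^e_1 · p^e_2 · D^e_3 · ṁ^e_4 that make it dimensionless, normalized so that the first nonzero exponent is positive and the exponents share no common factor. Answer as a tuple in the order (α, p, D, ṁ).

(1, -1, -3, 1)

M: e_1·(0) + e_2·(1) + e_3·(0) + e_4·(1) = 0
L: e_1·(2) + e_2·(-1) + e_3·(1) + e_4·(0) = 0
T: e_1·(-1) + e_2·(-2) + e_3·(0) + e_4·(-1) = 0
Solving this homogeneous linear system for the smallest-integer solution (first nonzero entry positive) gives (1, -1, -3, 1).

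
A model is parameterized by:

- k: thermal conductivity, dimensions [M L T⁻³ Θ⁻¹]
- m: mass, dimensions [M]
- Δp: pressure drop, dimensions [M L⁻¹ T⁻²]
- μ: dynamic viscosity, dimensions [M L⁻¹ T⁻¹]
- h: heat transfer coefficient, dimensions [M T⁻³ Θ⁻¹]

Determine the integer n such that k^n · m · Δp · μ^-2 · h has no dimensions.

Balance the M exponent: (1)·n from k, plus (1) + (1) − 2·(1) + (1) = 1 from the rest, must sum to zero.
n + 1 = 0, so n = -1.

-1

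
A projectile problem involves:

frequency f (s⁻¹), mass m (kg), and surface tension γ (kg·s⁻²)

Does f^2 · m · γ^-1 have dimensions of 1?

Sum the exponent of each base dimension across the product:
  M: 2·[f]_M + [m]_M − [γ]_M = 2·(0) + (1) − (1) = 0
  L: 2·[f]_L + [m]_L − [γ]_L = 2·(0) + (0) − (0) = 0
  T: 2·[f]_T + [m]_T − [γ]_T = 2·(-1) + (0) − (-2) = 0
All base exponents vanish — dimensionless.

yes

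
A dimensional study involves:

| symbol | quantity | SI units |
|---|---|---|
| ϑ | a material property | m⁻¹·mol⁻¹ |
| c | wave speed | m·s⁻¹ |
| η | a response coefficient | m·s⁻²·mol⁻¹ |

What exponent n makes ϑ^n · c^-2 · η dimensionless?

-1

Balance the L exponent: (-1)·n from ϑ, plus −2·(1) + (1) = -1 from the rest, must sum to zero.
−n − 1 = 0, so n = -1.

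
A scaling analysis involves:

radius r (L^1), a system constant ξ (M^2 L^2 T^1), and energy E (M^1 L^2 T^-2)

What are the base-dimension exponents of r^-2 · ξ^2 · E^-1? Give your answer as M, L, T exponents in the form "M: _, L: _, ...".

Collect each base-dimension exponent across the product:
  M: −2·(0) + 2·(2) − (1) = 3
  L: −2·(1) + 2·(2) − (2) = 0
  T: −2·(0) + 2·(1) − (-2) = 4
So the dimensions are [M³ T⁴].

M: 3, L: 0, T: 4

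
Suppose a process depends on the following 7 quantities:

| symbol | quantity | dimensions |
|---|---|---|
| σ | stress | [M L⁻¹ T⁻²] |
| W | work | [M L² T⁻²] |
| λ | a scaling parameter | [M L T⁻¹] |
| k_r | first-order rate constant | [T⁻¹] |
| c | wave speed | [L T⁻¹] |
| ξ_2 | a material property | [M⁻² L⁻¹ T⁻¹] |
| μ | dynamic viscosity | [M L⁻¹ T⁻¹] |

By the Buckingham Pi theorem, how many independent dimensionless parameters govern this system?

4

There are 7 variables and 3 base dimensions (M, L, T).
The dimension matrix has rank 3.
Independent dimensionless groups: 7 − 3 = 4.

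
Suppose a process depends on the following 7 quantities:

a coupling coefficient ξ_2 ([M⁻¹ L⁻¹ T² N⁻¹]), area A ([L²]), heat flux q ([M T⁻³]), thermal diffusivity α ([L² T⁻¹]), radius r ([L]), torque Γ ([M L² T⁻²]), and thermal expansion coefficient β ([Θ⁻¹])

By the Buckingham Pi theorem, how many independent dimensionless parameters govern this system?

There are 7 variables and 5 base dimensions (M, L, T, Θ, N).
The dimension matrix has rank 5.
Independent dimensionless groups: 7 − 5 = 2.

2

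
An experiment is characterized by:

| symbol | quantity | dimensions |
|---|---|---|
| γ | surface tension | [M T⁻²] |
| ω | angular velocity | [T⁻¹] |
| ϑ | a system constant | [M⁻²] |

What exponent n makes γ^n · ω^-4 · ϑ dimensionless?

Balance the M exponent: (1)·n from γ, plus −4·(0) + (-2) = -2 from the rest, must sum to zero.
n − 2 = 0, so n = 2.

2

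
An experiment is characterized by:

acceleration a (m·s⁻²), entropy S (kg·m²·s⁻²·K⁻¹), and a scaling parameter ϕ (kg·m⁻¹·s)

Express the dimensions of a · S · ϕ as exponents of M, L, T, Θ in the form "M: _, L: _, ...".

Collect each base-dimension exponent across the product:
  M: (0) + (1) + (1) = 2
  L: (1) + (2) + (-1) = 2
  T: (-2) + (-2) + (1) = -3
  Θ: (0) + (-1) + (0) = -1
So the dimensions are [M² L² T⁻³ Θ⁻¹].

M: 2, L: 2, T: -3, Θ: -1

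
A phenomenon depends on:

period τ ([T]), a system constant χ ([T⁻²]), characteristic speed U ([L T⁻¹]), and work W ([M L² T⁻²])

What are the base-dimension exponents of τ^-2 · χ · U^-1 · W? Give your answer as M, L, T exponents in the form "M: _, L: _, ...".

Collect each base-dimension exponent across the product:
  M: −2·(0) + (0) − (0) + (1) = 1
  L: −2·(0) + (0) − (1) + (2) = 1
  T: −2·(1) + (-2) − (-1) + (-2) = -5
So the dimensions are [M L T⁻⁵].

M: 1, L: 1, T: -5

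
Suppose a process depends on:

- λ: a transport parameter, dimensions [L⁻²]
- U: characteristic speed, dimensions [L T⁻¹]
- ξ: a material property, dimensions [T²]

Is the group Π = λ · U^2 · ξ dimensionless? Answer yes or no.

Sum the exponent of each base dimension across the product:
  L: [λ]_L + 2·[U]_L + [ξ]_L = (-2) + 2·(1) + (0) = 0
  T: [λ]_T + 2·[U]_T + [ξ]_T = (0) + 2·(-1) + (2) = 0
All base exponents vanish — dimensionless.

yes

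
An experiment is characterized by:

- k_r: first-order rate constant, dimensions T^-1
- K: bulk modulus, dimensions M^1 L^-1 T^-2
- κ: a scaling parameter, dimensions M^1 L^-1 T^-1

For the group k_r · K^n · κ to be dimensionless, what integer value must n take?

-1

Balance the M exponent: (1)·n from K, plus (0) + (1) = 1 from the rest, must sum to zero.
n + 1 = 0, so n = -1.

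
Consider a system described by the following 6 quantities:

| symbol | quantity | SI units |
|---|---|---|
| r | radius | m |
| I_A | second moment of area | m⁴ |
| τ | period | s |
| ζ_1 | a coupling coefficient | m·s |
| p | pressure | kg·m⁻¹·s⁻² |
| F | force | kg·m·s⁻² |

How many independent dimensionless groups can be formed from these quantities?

3

There are 6 variables and 3 base dimensions (M, L, T).
The dimension matrix has rank 3.
Independent dimensionless groups: 6 − 3 = 3.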